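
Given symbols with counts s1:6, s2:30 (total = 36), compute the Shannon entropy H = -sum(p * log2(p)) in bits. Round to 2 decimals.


Computing entropy H = -sum(p_i * log2(p_i)):
  s1: p = 6/36 = 0.1667, -p*log2(p) = 0.4308
  s2: p = 30/36 = 0.8333, -p*log2(p) = 0.2192
H = sum of terms = 0.6500
Rounded to 2 decimals: 0.65

0.65


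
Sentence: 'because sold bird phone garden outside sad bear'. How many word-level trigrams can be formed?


Word trigrams from [8] words:
  Trigram 1: (because sold bird)
  Trigram 2: (sold bird phone)
  Trigram 3: (bird phone garden)
  Trigram 4: (phone garden outside)
  Trigram 5: (garden outside sad)
  Trigram 6: (outside sad bear)
Total word trigrams: 8 - 2 = 6

6


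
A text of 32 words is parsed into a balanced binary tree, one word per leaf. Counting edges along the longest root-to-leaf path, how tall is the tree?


In a balanced binary tree with n leaves the deepest leaf is ceil(log2(n)) edges below the root.
log2(32) = 5.0000
ceil(5.0000) = 5
height (edges) = 5

5


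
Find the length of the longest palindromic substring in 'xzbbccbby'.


Scanning 'xzbbccbby' for palindromic substrings.
Substring at positions 2-7: 'bbccbb'.
Check: reverse('bbccbb') = 'bbccbb' -> palindrome confirmed.
Neighbouring characters ('z' / 'y') break symmetry, so it cannot extend further.
No longer palindromic substring exists; longest length = 6

6


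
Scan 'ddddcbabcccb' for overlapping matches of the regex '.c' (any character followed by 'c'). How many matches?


Pattern: .c means any character followed by 'c'.
Scanning 'ddddcbabcccb' position-by-position:
  Pos 0: window 'dd' -> no
  Pos 1: window 'dd' -> no
  Pos 2: window 'dd' -> no
  Pos 3: window 'dc' -> MATCH
  Pos 4: window 'cb' -> no
  Pos 5: window 'ba' -> no
  Pos 6: window 'ab' -> no
  Pos 7: window 'bc' -> MATCH
  Pos 8: window 'cc' -> MATCH
  Pos 9: window 'cc' -> MATCH
  Pos 10: window 'cb' -> no
  Pos 11: window 'b' -> no
Total matches: 4

4


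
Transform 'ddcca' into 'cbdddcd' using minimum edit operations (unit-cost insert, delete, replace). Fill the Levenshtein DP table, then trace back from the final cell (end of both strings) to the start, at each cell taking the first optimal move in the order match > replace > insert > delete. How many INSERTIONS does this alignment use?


Edit distance = 4. Backtracking from cell (5, 7) with preference match > replace > insert > delete,
then listing the resulting alignment 'ddcca' -> 'cbdddcd' left to right:
  Step 1: insert 'c' [insertion #1]
  Step 2: insert 'b' [insertion #2]
  Step 3: keep 'd'
  Step 4: keep 'd'
  Step 5: replace c->d
  Step 6: keep 'c'
  Step 7: replace a->d
Total insertions: 2

2


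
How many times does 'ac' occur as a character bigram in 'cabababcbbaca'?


Scanning 'cabababcbbaca' for bigram 'ac':
  Position 0: 'ca' -> no
  Position 1: 'ab' -> no
  Position 2: 'ba' -> no
  Position 3: 'ab' -> no
  Position 4: 'ba' -> no
  Position 5: 'ab' -> no
  Position 6: 'bc' -> no
  Position 7: 'cb' -> no
  Position 8: 'bb' -> no
  Position 9: 'ba' -> no
  Position 10: 'ac' -> MATCH
  Position 11: 'ca' -> no
Total matches: 1

1


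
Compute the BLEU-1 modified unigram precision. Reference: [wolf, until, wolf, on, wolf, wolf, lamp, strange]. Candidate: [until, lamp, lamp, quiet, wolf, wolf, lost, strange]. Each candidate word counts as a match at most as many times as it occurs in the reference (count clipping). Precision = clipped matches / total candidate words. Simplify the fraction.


Reference word counts: {'lamp': 1, 'on': 1, 'strange': 1, 'until': 1, 'wolf': 4}
Checking each candidate word (with clipping):
  'until' -> in reference (ref count 1, used 1/1) -> match (matches: 1)
  'lamp' -> in reference (ref count 1, used 1/1) -> match (matches: 2)
  'lamp' -> ref count 1 already used up (1/1) -> clipped, no match (matches: 2)
  'quiet' -> not in reference -> no match (matches: 2)
  'wolf' -> in reference (ref count 4, used 1/4) -> match (matches: 3)
  'wolf' -> in reference (ref count 4, used 2/4) -> match (matches: 4)
  'lost' -> not in reference -> no match (matches: 4)
  'strange' -> in reference (ref count 1, used 1/1) -> match (matches: 5)
Clipped matches: 5, Candidate length: 8
Precision = 5/8

5/8


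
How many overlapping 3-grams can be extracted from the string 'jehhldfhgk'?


String 'jehhldfhgk' has length L = 10.
Number of overlapping n-grams = L - n + 1
Substituting: 10 - 3 + 1 = 8

8


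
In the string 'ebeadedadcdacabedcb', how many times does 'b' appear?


Scanning 'ebeadedadcdacabedcb' for 'b':
  Position 1: 'b' -> MATCH (count: 1)
  Position 14: 'b' -> MATCH (count: 2)
  Position 18: 'b' -> MATCH (count: 3)
Total occurrences of 'b': 3

3


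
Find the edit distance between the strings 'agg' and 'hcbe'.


Building DP table for s1='agg' (len 3) and s2='hcbe' (len 4):
       h  c  b  e
    0  1  2  3  4
  a 1  1  2  3  4
  g 2  2  2  3  4
  g 3  3  3  3  4
Edit distance = dp[3][4] = 4

4


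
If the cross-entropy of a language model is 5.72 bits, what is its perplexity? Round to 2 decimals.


Perplexity formula: PP = 2^H
H = 5.72
PP = 2^5.72
Decompose: 2^5.72 = 2^5 * 2^0.72
2^5 = 32, 2^0.72 ~ 1.6471820
PP ~ 32 * 1.6471820 = 52.7098240
Rounded to 2 decimals: 52.71

52.71


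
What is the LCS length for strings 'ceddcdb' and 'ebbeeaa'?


DP table for LCS of 'ceddcdb' and 'ebbeeaa':
       e  b  b  e  e  a  a
    0  0  0  0  0  0  0  0
  c 0  0  0  0  0  0  0  0
  e 0  1  1  1  1  1  1  1
  d 0  1  1  1  1  1  1  1
  d 0  1  1  1  1  1  1  1
  c 0  1  1  1  1  1  1  1
  d 0  1  1  1  1  1  1  1
  b 0  1  2  2  2  2  2  2
LCS: 'eb'
LCS length = 2

2


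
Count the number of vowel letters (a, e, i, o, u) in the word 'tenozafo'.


Scanning each character of 'tenozafo':
  Position 1: 't' -> consonant (running count: 0)
  Position 2: 'e' -> vowel (running count: 1)
  Position 3: 'n' -> consonant (running count: 1)
  Position 4: 'o' -> vowel (running count: 2)
  Position 5: 'z' -> consonant (running count: 2)
  Position 6: 'a' -> vowel (running count: 3)
  Position 7: 'f' -> consonant (running count: 3)
  Position 8: 'o' -> vowel (running count: 4)
Total vowels: 4

4


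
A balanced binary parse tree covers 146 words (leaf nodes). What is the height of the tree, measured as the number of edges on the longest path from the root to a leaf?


In a balanced binary tree with n leaves the deepest leaf is ceil(log2(n)) edges below the root.
log2(146) = 7.1898
ceil(7.1898) = 8
height (edges) = 8

8


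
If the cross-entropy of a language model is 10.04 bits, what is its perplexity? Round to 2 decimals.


Perplexity formula: PP = 2^H
H = 10.04
PP = 2^10.04
Decompose: 2^10.04 = 2^10 * 2^0.04
2^10 = 1024, 2^0.04 ~ 1.0281138
PP ~ 1024 * 1.0281138 = 1052.7885312
Rounded to 2 decimals: 1052.79

1052.79


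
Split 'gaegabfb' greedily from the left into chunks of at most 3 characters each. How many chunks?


'gaegabfb' has 8 characters.
Chunking with max size 3:
  Chunk 1: 'gae' (positions 0-2)
  Chunk 2: 'gab' (positions 3-5)
  Chunk 3: 'fb' (positions 6-7)
Total chunks: ceil(8 / 3) = 3

3


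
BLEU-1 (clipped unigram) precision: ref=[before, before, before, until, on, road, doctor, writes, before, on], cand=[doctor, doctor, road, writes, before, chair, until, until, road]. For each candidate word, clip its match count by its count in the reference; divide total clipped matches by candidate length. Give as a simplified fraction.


Reference word counts: {'before': 4, 'doctor': 1, 'on': 2, 'road': 1, 'until': 1, 'writes': 1}
Checking each candidate word (with clipping):
  'doctor' -> in reference (ref count 1, used 1/1) -> match (matches: 1)
  'doctor' -> ref count 1 already used up (1/1) -> clipped, no match (matches: 1)
  'road' -> in reference (ref count 1, used 1/1) -> match (matches: 2)
  'writes' -> in reference (ref count 1, used 1/1) -> match (matches: 3)
  'before' -> in reference (ref count 4, used 1/4) -> match (matches: 4)
  'chair' -> not in reference -> no match (matches: 4)
  'until' -> in reference (ref count 1, used 1/1) -> match (matches: 5)
  'until' -> ref count 1 already used up (1/1) -> clipped, no match (matches: 5)
  'road' -> ref count 1 already used up (1/1) -> clipped, no match (matches: 5)
Clipped matches: 5, Candidate length: 9
Precision = 5/9

5/9


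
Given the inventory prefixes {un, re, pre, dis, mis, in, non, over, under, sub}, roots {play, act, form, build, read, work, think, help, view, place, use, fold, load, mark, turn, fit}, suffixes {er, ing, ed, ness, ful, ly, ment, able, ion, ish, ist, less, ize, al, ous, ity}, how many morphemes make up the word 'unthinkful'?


Segmenting 'unthinkful' against the inventory:
  'un' -> prefix (morpheme 1)
  'think' -> root (morpheme 2)
  'ful' -> suffix (morpheme 3)
Total morphemes: 3

3


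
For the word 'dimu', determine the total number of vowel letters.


Scanning each character of 'dimu':
  Position 1: 'd' -> consonant (running count: 0)
  Position 2: 'i' -> vowel (running count: 1)
  Position 3: 'm' -> consonant (running count: 1)
  Position 4: 'u' -> vowel (running count: 2)
Total vowels: 2

2


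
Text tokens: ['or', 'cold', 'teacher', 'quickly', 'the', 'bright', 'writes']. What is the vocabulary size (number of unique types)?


Listing all tokens and tracking unique types:
  Token 1: 'or' -> NEW (unique so far: 1)
  Token 2: 'cold' -> NEW (unique so far: 2)
  Token 3: 'teacher' -> NEW (unique so far: 3)
  Token 4: 'quickly' -> NEW (unique so far: 4)
  Token 5: 'the' -> NEW (unique so far: 5)
  Token 6: 'bright' -> NEW (unique so far: 6)
  Token 7: 'writes' -> NEW (unique so far: 7)
Unique types: ('bright', 'cold', 'or', 'quickly', 'teacher', 'the', 'writes')
Vocabulary size: 7

7


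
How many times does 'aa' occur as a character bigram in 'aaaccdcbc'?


Scanning 'aaaccdcbc' for bigram 'aa':
  Position 0: 'aa' -> MATCH
  Position 1: 'aa' -> MATCH
  Position 2: 'ac' -> no
  Position 3: 'cc' -> no
  Position 4: 'cd' -> no
  Position 5: 'dc' -> no
  Position 6: 'cb' -> no
  Position 7: 'bc' -> no
Total matches: 2

2


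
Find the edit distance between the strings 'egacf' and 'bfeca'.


Building DP table for s1='egacf' (len 5) and s2='bfeca' (len 5):
       b  f  e  c  a
    0  1  2  3  4  5
  e 1  1  2  2  3  4
  g 2  2  2  3  3  4
  a 3  3  3  3  4  3
  c 4  4  4  4  3  4
  f 5  5  4  5  4  4
Edit distance = dp[5][5] = 4

4


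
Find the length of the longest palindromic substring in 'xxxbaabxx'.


Scanning 'xxxbaabxx' for palindromic substrings.
Substring at positions 1-8: 'xxbaabxx'.
Check: reverse('xxbaabxx') = 'xxbaabxx' -> palindrome confirmed.
Neighbouring characters ('x' / '-') break symmetry, so it cannot extend further.
No longer palindromic substring exists; longest length = 8

8


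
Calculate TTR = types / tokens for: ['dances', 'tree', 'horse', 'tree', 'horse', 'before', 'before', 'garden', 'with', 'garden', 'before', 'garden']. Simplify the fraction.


Tokens: 12
Unique types: ('before', 'dances', 'garden', 'horse', 'tree', 'with') = 6
TTR = 6/12
Simplify: divide both by 6 -> 1/2
TTR = 1/2

1/2


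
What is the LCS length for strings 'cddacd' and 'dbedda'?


DP table for LCS of 'cddacd' and 'dbedda':
       d  b  e  d  d  a
    0  0  0  0  0  0  0
  c 0  0  0  0  0  0  0
  d 0  1  1  1  1  1  1
  d 0  1  1  1  2  2  2
  a 0  1  1  1  2  2  3
  c 0  1  1  1  2  2  3
  d 0  1  1  1  2  3  3
LCS: 'dda'
LCS length = 3

3


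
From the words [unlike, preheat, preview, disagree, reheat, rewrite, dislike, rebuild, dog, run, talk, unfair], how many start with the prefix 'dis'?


Checking each word for prefix 'dis':
  'unlike' -> no (count: 0)
  'preheat' -> no (count: 0)
  'preview' -> no (count: 0)
  'disagree' -> YES, starts with 'dis' (count: 1)
  'reheat' -> no (count: 1)
  'rewrite' -> no (count: 1)
  'dislike' -> YES, starts with 'dis' (count: 2)
  'rebuild' -> no (count: 2)
  'dog' -> no (count: 2)
  'run' -> no (count: 2)
  'talk' -> no (count: 2)
  'unfair' -> no (count: 2)
Total with prefix 'dis': 2

2


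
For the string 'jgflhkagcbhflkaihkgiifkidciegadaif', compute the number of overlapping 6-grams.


String 'jgflhkagcbhflkaihkgiifkidciegadaif' has length L = 34.
Number of overlapping n-grams = L - n + 1
Substituting: 34 - 6 + 1 = 29

29


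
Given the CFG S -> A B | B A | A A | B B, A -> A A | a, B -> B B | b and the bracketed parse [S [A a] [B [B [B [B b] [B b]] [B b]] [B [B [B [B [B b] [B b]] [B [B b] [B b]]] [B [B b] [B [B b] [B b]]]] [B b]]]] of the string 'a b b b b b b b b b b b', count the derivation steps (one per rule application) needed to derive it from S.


Every bracketed nonterminal node [X ...] in the tree is produced by exactly one rule application.
Reading the tree off as a leftmost derivation:
  Step 1: S  =>  A B   (applied S -> A B)
  Step 2: A B  =>  a B   (applied A -> a)
  Step 3: a B  =>  a B B   (applied B -> B B)
  Step 4: a B B  =>  a B B B   (applied B -> B B)
  Step 5: a B B B  =>  a B B B B   (applied B -> B B)
  Step 6: a B B B B  =>  a b B B B   (applied B -> b)
  Step 7: a b B B B  =>  a b b B B   (applied B -> b)
  Step 8: a b b B B  =>  a b b b B   (applied B -> b)
  Step 9: a b b b B  =>  a b b b B B   (applied B -> B B)
  Step 10: a b b b B B  =>  a b b b B B B   (applied B -> B B)
  Step 11: a b b b B B B  =>  a b b b B B B B   (applied B -> B B)
  Step 12: a b b b B B B B  =>  a b b b B B B B B   (applied B -> B B)
  Step 13: a b b b B B B B B  =>  a b b b b B B B B   (applied B -> b)
  Step 14: a b b b b B B B B  =>  a b b b b b B B B   (applied B -> b)
  Step 15: a b b b b b B B B  =>  a b b b b b B B B B   (applied B -> B B)
  Step 16: a b b b b b B B B B  =>  a b b b b b b B B B   (applied B -> b)
  Step 17: a b b b b b b B B B  =>  a b b b b b b b B B   (applied B -> b)
  Step 18: a b b b b b b b B B  =>  a b b b b b b b B B B   (applied B -> B B)
  Step 19: a b b b b b b b B B B  =>  a b b b b b b b b B B   (applied B -> b)
  Step 20: a b b b b b b b b B B  =>  a b b b b b b b b B B B   (applied B -> B B)
  Step 21: a b b b b b b b b B B B  =>  a b b b b b b b b b B B   (applied B -> b)
  Step 22: a b b b b b b b b b B B  =>  a b b b b b b b b b b B   (applied B -> b)
  Step 23: a b b b b b b b b b b B  =>  a b b b b b b b b b b b   (applied B -> b)
Final yield: a b b b b b b b b b b b
Total rewrite steps: 23

23


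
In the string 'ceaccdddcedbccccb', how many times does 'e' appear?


Scanning 'ceaccdddcedbccccb' for 'e':
  Position 1: 'e' -> MATCH (count: 1)
  Position 9: 'e' -> MATCH (count: 2)
Total occurrences of 'e': 2

2


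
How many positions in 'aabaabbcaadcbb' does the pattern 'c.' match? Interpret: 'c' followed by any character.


Pattern: c. means 'c' followed by any character.
Scanning 'aabaabbcaadcbb' position-by-position:
  Pos 0: window 'aa' -> no
  Pos 1: window 'ab' -> no
  Pos 2: window 'ba' -> no
  Pos 3: window 'aa' -> no
  Pos 4: window 'ab' -> no
  Pos 5: window 'bb' -> no
  Pos 6: window 'bc' -> no
  Pos 7: window 'ca' -> MATCH
  Pos 8: window 'aa' -> no
  Pos 9: window 'ad' -> no
  Pos 10: window 'dc' -> no
  Pos 11: window 'cb' -> MATCH
  Pos 12: window 'bb' -> no
  Pos 13: window 'b' -> no
Total matches: 2

2


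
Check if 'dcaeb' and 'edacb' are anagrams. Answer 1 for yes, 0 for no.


Sort characters of 'dcaeb': 'abcde'
Sort characters of 'edacb': 'abcde'
Sorted forms match -> they ARE anagrams
Result: 1

1


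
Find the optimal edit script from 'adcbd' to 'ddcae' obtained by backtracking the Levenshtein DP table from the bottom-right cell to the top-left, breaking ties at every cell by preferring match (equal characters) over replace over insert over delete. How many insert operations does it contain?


Edit distance = 3. Backtracking from cell (5, 5) with preference match > replace > insert > delete,
then listing the resulting alignment 'adcbd' -> 'ddcae' left to right:
  Step 1: replace a->d
  Step 2: keep 'd'
  Step 3: keep 'c'
  Step 4: replace b->a
  Step 5: replace d->e
Total insertions: 0

0


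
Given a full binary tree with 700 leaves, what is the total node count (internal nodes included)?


Leaf nodes (terminals): 700
Internal nodes = n - 1 = 700 - 1 = 699
Total = leaves + internal = 700 + 699 = 1399

1399


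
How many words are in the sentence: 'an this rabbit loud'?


Counting words by splitting on spaces:
  Word 1: 'an'
  Word 2: 'this'
  Word 3: 'rabbit'
  Word 4: 'loud'
Total words: 4

4


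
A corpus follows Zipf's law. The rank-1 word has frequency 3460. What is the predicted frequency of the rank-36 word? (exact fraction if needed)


Zipf's law: freq(rank) = f1 / rank
f1 = 3460, rank = 36
freq = 3460 / 36
GCD(3460, 36) = 4
Simplified: 865/9

865/9


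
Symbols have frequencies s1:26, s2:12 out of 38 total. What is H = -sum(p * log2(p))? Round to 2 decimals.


Computing entropy H = -sum(p_i * log2(p_i)):
  s1: p = 26/38 = 0.6842, -p*log2(p) = 0.3746
  s2: p = 12/38 = 0.3158, -p*log2(p) = 0.5251
H = sum of terms = 0.8997
Rounded to 2 decimals: 0.90

0.90


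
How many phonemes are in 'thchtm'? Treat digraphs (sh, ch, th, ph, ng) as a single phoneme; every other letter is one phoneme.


Parsing 'thchtm' greedily, digraphs first:
  'th' -> digraph (1 consonant phoneme) (phonemes so far: 1)
  'ch' -> digraph (1 consonant phoneme) (phonemes so far: 2)
  't' -> consonant phoneme (phonemes so far: 3)
  'm' -> consonant phoneme (phonemes so far: 4)
Total phonemes: 4

4


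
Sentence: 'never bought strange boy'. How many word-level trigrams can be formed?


Word trigrams from [4] words:
  Trigram 1: (never bought strange)
  Trigram 2: (bought strange boy)
Total word trigrams: 4 - 2 = 2

2


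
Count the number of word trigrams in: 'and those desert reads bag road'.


Word trigrams from [6] words:
  Trigram 1: (and those desert)
  Trigram 2: (those desert reads)
  Trigram 3: (desert reads bag)
  Trigram 4: (reads bag road)
Total word trigrams: 6 - 2 = 4

4


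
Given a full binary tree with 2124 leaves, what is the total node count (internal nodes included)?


Leaf nodes (terminals): 2124
Internal nodes = n - 1 = 2124 - 1 = 2123
Total = leaves + internal = 2124 + 2123 = 4247

4247


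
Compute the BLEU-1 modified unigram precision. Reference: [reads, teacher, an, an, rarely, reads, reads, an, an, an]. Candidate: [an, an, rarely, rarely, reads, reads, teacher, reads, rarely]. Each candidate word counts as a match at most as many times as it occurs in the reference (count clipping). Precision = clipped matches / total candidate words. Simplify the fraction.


Reference word counts: {'an': 5, 'rarely': 1, 'reads': 3, 'teacher': 1}
Checking each candidate word (with clipping):
  'an' -> in reference (ref count 5, used 1/5) -> match (matches: 1)
  'an' -> in reference (ref count 5, used 2/5) -> match (matches: 2)
  'rarely' -> in reference (ref count 1, used 1/1) -> match (matches: 3)
  'rarely' -> ref count 1 already used up (1/1) -> clipped, no match (matches: 3)
  'reads' -> in reference (ref count 3, used 1/3) -> match (matches: 4)
  'reads' -> in reference (ref count 3, used 2/3) -> match (matches: 5)
  'teacher' -> in reference (ref count 1, used 1/1) -> match (matches: 6)
  'reads' -> in reference (ref count 3, used 3/3) -> match (matches: 7)
  'rarely' -> ref count 1 already used up (1/1) -> clipped, no match (matches: 7)
Clipped matches: 7, Candidate length: 9
Precision = 7/9

7/9


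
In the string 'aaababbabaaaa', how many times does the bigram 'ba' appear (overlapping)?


Scanning 'aaababbabaaaa' for bigram 'ba':
  Position 0: 'aa' -> no
  Position 1: 'aa' -> no
  Position 2: 'ab' -> no
  Position 3: 'ba' -> MATCH
  Position 4: 'ab' -> no
  Position 5: 'bb' -> no
  Position 6: 'ba' -> MATCH
  Position 7: 'ab' -> no
  Position 8: 'ba' -> MATCH
  Position 9: 'aa' -> no
  Position 10: 'aa' -> no
  Position 11: 'aa' -> no
Total matches: 3

3


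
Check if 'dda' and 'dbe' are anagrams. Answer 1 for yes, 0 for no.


Sort characters of 'dda': 'add'
Sort characters of 'dbe': 'bde'
Sorted forms differ -> they are NOT anagrams
Result: 0

0


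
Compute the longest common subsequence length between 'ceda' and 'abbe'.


DP table for LCS of 'ceda' and 'abbe':
       a  b  b  e
    0  0  0  0  0
  c 0  0  0  0  0
  e 0  0  0  0  1
  d 0  0  0  0  1
  a 0  1  1  1  1
LCS: 'e'
LCS length = 1

1


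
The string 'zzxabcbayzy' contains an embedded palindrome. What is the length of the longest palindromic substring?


Scanning 'zzxabcbayzy' for palindromic substrings.
Substring at positions 3-7: 'abcba'.
Check: reverse('abcba') = 'abcba' -> palindrome confirmed.
Neighbouring characters ('x' / 'y') break symmetry, so it cannot extend further.
No longer palindromic substring exists; longest length = 5

5


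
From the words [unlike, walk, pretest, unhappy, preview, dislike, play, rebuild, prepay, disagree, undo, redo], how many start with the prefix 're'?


Checking each word for prefix 're':
  'unlike' -> no (count: 0)
  'walk' -> no (count: 0)
  'pretest' -> no (count: 0)
  'unhappy' -> no (count: 0)
  'preview' -> no (count: 0)
  'dislike' -> no (count: 0)
  'play' -> no (count: 0)
  'rebuild' -> YES, starts with 're' (count: 1)
  'prepay' -> no (count: 1)
  'disagree' -> no (count: 1)
  'undo' -> no (count: 1)
  'redo' -> YES, starts with 're' (count: 2)
Total with prefix 're': 2

2


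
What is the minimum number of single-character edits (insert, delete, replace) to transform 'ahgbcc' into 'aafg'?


Building DP table for s1='ahgbcc' (len 6) and s2='aafg' (len 4):
       a  a  f  g
    0  1  2  3  4
  a 1  0  1  2  3
  h 2  1  1  2  3
  g 3  2  2  2  2
  b 4  3  3  3  3
  c 5  4  4  4  4
  c 6  5  5  5  5
Edit distance = dp[6][4] = 5

5


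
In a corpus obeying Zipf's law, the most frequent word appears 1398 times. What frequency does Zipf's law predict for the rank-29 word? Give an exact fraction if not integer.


Zipf's law: freq(rank) = f1 / rank
f1 = 1398, rank = 29
freq = 1398 / 29
GCD(1398, 29) = 1
Simplified: 1398/29

1398/29


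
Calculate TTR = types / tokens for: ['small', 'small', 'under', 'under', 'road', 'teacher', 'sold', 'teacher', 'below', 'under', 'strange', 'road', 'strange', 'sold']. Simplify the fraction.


Tokens: 14
Unique types: ('below', 'road', 'small', 'sold', 'strange', 'teacher', 'under') = 7
TTR = 7/14
Simplify: divide both by 7 -> 1/2
TTR = 1/2

1/2


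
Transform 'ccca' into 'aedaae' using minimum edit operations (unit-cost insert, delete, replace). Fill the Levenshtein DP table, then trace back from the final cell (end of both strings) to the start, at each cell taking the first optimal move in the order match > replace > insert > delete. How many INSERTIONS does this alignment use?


Edit distance = 5. Backtracking from cell (4, 6) with preference match > replace > insert > delete,
then listing the resulting alignment 'ccca' -> 'aedaae' left to right:
  Step 1: insert 'a' [insertion #1]
  Step 2: replace c->e
  Step 3: replace c->d
  Step 4: replace c->a
  Step 5: keep 'a'
  Step 6: insert 'e' [insertion #2]
Total insertions: 2

2


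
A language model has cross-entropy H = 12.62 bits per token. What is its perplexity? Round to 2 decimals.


Perplexity formula: PP = 2^H
H = 12.62
PP = 2^12.62
Decompose: 2^12.62 = 2^12 * 2^0.62
2^12 = 4096, 2^0.62 ~ 1.5368752
PP ~ 4096 * 1.5368752 = 6295.0408192
Rounded to 2 decimals: 6295.04

6295.04


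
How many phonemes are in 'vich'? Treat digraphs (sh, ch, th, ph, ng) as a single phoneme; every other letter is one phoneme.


Parsing 'vich' greedily, digraphs first:
  'v' -> consonant phoneme (phonemes so far: 1)
  'i' -> vowel phoneme (phonemes so far: 2)
  'ch' -> digraph (1 consonant phoneme) (phonemes so far: 3)
Total phonemes: 3

3


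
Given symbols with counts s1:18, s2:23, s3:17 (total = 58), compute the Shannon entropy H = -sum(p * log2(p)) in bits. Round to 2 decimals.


Computing entropy H = -sum(p_i * log2(p_i)):
  s1: p = 18/58 = 0.3103, -p*log2(p) = 0.5239
  s2: p = 23/58 = 0.3966, -p*log2(p) = 0.5292
  s3: p = 17/58 = 0.2931, -p*log2(p) = 0.5189
H = sum of terms = 1.5720
Rounded to 2 decimals: 1.57

1.57


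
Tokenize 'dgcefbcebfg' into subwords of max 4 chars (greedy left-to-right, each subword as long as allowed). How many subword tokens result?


'dgcefbcebfg' has 11 characters.
Chunking with max size 4:
  Chunk 1: 'dgce' (positions 0-3)
  Chunk 2: 'fbce' (positions 4-7)
  Chunk 3: 'bfg' (positions 8-10)
Total chunks: ceil(11 / 4) = 3

3


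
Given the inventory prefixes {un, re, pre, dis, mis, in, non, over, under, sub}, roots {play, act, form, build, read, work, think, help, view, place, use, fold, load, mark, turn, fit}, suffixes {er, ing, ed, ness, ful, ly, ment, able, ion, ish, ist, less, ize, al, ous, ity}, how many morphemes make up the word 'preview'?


Segmenting 'preview' against the inventory:
  'pre' -> prefix (morpheme 1)
  'view' -> root (morpheme 2)
Total morphemes: 2

2


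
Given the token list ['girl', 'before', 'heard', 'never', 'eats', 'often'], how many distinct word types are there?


Listing all tokens and tracking unique types:
  Token 1: 'girl' -> NEW (unique so far: 1)
  Token 2: 'before' -> NEW (unique so far: 2)
  Token 3: 'heard' -> NEW (unique so far: 3)
  Token 4: 'never' -> NEW (unique so far: 4)
  Token 5: 'eats' -> NEW (unique so far: 5)
  Token 6: 'often' -> NEW (unique so far: 6)
Unique types: ('before', 'eats', 'girl', 'heard', 'never', 'often')
Vocabulary size: 6

6


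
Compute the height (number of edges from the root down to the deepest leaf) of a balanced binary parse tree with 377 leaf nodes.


In a balanced binary tree with n leaves the deepest leaf is ceil(log2(n)) edges below the root.
log2(377) = 8.5584
ceil(8.5584) = 9
height (edges) = 9

9


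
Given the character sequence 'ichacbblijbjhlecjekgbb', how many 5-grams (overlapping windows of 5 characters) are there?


String 'ichacbblijbjhlecjekgbb' has length L = 22.
Number of overlapping n-grams = L - n + 1
Substituting: 22 - 5 + 1 = 18

18


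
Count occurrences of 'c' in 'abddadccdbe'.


Scanning 'abddadccdbe' for 'c':
  Position 6: 'c' -> MATCH (count: 1)
  Position 7: 'c' -> MATCH (count: 2)
Total occurrences of 'c': 2

2


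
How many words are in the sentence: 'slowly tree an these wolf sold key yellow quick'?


Counting words by splitting on spaces:
  Word 1: 'slowly'
  Word 2: 'tree'
  Word 3: 'an'
  Word 4: 'these'
  Word 5: 'wolf'
  Word 6: 'sold'
  Word 7: 'key'
  Word 8: 'yellow'
  Word 9: 'quick'
Total words: 9

9


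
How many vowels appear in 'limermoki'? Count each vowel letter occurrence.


Scanning each character of 'limermoki':
  Position 1: 'l' -> consonant (running count: 0)
  Position 2: 'i' -> vowel (running count: 1)
  Position 3: 'm' -> consonant (running count: 1)
  Position 4: 'e' -> vowel (running count: 2)
  Position 5: 'r' -> consonant (running count: 2)
  Position 6: 'm' -> consonant (running count: 2)
  Position 7: 'o' -> vowel (running count: 3)
  Position 8: 'k' -> consonant (running count: 3)
  Position 9: 'i' -> vowel (running count: 4)
Total vowels: 4

4


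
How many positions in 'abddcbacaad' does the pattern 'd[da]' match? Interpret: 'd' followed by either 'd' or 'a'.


Pattern: d[da] means 'd' followed by either 'd' or 'a'.
Scanning 'abddcbacaad' position-by-position:
  Pos 0: window 'ab' -> no
  Pos 1: window 'bd' -> no
  Pos 2: window 'dd' -> MATCH
  Pos 3: window 'dc' -> no
  Pos 4: window 'cb' -> no
  Pos 5: window 'ba' -> no
  Pos 6: window 'ac' -> no
  Pos 7: window 'ca' -> no
  Pos 8: window 'aa' -> no
  Pos 9: window 'ad' -> no
  Pos 10: window 'd' -> no
Total matches: 1

1


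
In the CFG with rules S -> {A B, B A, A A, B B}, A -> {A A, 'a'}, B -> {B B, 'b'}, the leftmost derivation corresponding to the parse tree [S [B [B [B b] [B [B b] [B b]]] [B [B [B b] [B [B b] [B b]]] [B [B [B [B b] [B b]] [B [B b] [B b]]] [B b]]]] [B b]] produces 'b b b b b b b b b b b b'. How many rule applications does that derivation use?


Every bracketed nonterminal node [X ...] in the tree is produced by exactly one rule application.
Reading the tree off as a leftmost derivation:
  Step 1: S  =>  B B   (applied S -> B B)
  Step 2: B B  =>  B B B   (applied B -> B B)
  Step 3: B B B  =>  B B B B   (applied B -> B B)
  Step 4: B B B B  =>  b B B B   (applied B -> b)
  Step 5: b B B B  =>  b B B B B   (applied B -> B B)
  Step 6: b B B B B  =>  b b B B B   (applied B -> b)
  Step 7: b b B B B  =>  b b b B B   (applied B -> b)
  Step 8: b b b B B  =>  b b b B B B   (applied B -> B B)
  Step 9: b b b B B B  =>  b b b B B B B   (applied B -> B B)
  Step 10: b b b B B B B  =>  b b b b B B B   (applied B -> b)
  Step 11: b b b b B B B  =>  b b b b B B B B   (applied B -> B B)
  Step 12: b b b b B B B B  =>  b b b b b B B B   (applied B -> b)
  Step 13: b b b b b B B B  =>  b b b b b b B B   (applied B -> b)
  Step 14: b b b b b b B B  =>  b b b b b b B B B   (applied B -> B B)
  Step 15: b b b b b b B B B  =>  b b b b b b B B B B   (applied B -> B B)
  Step 16: b b b b b b B B B B  =>  b b b b b b B B B B B   (applied B -> B B)
  Step 17: b b b b b b B B B B B  =>  b b b b b b b B B B B   (applied B -> b)
  Step 18: b b b b b b b B B B B  =>  b b b b b b b b B B B   (applied B -> b)
  Step 19: b b b b b b b b B B B  =>  b b b b b b b b B B B B   (applied B -> B B)
  Step 20: b b b b b b b b B B B B  =>  b b b b b b b b b B B B   (applied B -> b)
  Step 21: b b b b b b b b b B B B  =>  b b b b b b b b b b B B   (applied B -> b)
  Step 22: b b b b b b b b b b B B  =>  b b b b b b b b b b b B   (applied B -> b)
  Step 23: b b b b b b b b b b b B  =>  b b b b b b b b b b b b   (applied B -> b)
Final yield: b b b b b b b b b b b b
Total rewrite steps: 23

23


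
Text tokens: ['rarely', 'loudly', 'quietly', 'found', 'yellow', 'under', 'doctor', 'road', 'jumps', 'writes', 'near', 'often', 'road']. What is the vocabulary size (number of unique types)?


Listing all tokens and tracking unique types:
  Token 1: 'rarely' -> NEW (unique so far: 1)
  Token 2: 'loudly' -> NEW (unique so far: 2)
  Token 3: 'quietly' -> NEW (unique so far: 3)
  Token 4: 'found' -> NEW (unique so far: 4)
  Token 5: 'yellow' -> NEW (unique so far: 5)
  Token 6: 'under' -> NEW (unique so far: 6)
  Token 7: 'doctor' -> NEW (unique so far: 7)
  Token 8: 'road' -> NEW (unique so far: 8)
  Token 9: 'jumps' -> NEW (unique so far: 9)
  Token 10: 'writes' -> NEW (unique so far: 10)
  Token 11: 'near' -> NEW (unique so far: 11)
  Token 12: 'often' -> NEW (unique so far: 12)
  Token 13: 'road' -> duplicate (unique so far: 12)
Unique types: ('doctor', 'found', 'jumps', 'loudly', 'near', 'often', 'quietly', 'rarely', 'road', 'under', 'writes', 'yellow')
Vocabulary size: 12

12


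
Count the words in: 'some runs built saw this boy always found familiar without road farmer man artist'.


Counting words by splitting on spaces:
  Word 1: 'some'
  Word 2: 'runs'
  Word 3: 'built'
  Word 4: 'saw'
  Word 5: 'this'
  Word 6: 'boy'
  Word 7: 'always'
  Word 8: 'found'
  Word 9: 'familiar'
  Word 10: 'without'
  Word 11: 'road'
  Word 12: 'farmer'
  Word 13: 'man'
  Word 14: 'artist'
Total words: 14

14


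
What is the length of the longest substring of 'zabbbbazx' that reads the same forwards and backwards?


Scanning 'zabbbbazx' for palindromic substrings.
Substring at positions 0-7: 'zabbbbaz'.
Check: reverse('zabbbbaz') = 'zabbbbaz' -> palindrome confirmed.
Neighbouring characters ('-' / 'x') break symmetry, so it cannot extend further.
No longer palindromic substring exists; longest length = 8

8


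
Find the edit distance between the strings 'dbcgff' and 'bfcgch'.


Building DP table for s1='dbcgff' (len 6) and s2='bfcgch' (len 6):
       b  f  c  g  c  h
    0  1  2  3  4  5  6
  d 1  1  2  3  4  5  6
  b 2  1  2  3  4  5  6
  c 3  2  2  2  3  4  5
  g 4  3  3  3  2  3  4
  f 5  4  3  4  3  3  4
  f 6  5  4  4  4  4  4
Edit distance = dp[6][6] = 4

4


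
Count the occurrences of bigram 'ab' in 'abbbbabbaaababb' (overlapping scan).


Scanning 'abbbbabbaaababb' for bigram 'ab':
  Position 0: 'ab' -> MATCH
  Position 1: 'bb' -> no
  Position 2: 'bb' -> no
  Position 3: 'bb' -> no
  Position 4: 'ba' -> no
  Position 5: 'ab' -> MATCH
  Position 6: 'bb' -> no
  Position 7: 'ba' -> no
  Position 8: 'aa' -> no
  Position 9: 'aa' -> no
  Position 10: 'ab' -> MATCH
  Position 11: 'ba' -> no
  Position 12: 'ab' -> MATCH
  Position 13: 'bb' -> no
Total matches: 4

4


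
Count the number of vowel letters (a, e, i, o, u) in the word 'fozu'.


Scanning each character of 'fozu':
  Position 1: 'f' -> consonant (running count: 0)
  Position 2: 'o' -> vowel (running count: 1)
  Position 3: 'z' -> consonant (running count: 1)
  Position 4: 'u' -> vowel (running count: 2)
Total vowels: 2

2


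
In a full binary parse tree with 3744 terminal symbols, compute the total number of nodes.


Leaf nodes (terminals): 3744
Internal nodes = n - 1 = 3744 - 1 = 3743
Total = leaves + internal = 3744 + 3743 = 7487

7487


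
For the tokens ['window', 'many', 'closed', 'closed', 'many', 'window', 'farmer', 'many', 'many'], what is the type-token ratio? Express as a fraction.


Tokens: 9
Unique types: ('closed', 'farmer', 'many', 'window') = 4
TTR = 4/9
Already in lowest terms.

4/9


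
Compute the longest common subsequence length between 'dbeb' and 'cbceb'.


DP table for LCS of 'dbeb' and 'cbceb':
       c  b  c  e  b
    0  0  0  0  0  0
  d 0  0  0  0  0  0
  b 0  0  1  1  1  1
  e 0  0  1  1  2  2
  b 0  0  1  1  2  3
LCS: 'beb'
LCS length = 3

3


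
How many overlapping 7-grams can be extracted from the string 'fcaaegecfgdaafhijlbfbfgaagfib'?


String 'fcaaegecfgdaafhijlbfbfgaagfib' has length L = 29.
Number of overlapping n-grams = L - n + 1
Substituting: 29 - 7 + 1 = 23

23


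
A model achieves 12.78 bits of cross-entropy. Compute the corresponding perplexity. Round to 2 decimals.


Perplexity formula: PP = 2^H
H = 12.78
PP = 2^12.78
Decompose: 2^12.78 = 2^12 * 2^0.78
2^12 = 4096, 2^0.78 ~ 1.7171309
PP ~ 4096 * 1.7171309 = 7033.3681664
Rounded to 2 decimals: 7033.37

7033.37


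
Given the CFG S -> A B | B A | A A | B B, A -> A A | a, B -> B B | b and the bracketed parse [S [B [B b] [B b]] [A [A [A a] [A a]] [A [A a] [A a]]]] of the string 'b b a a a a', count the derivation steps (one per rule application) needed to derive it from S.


Every bracketed nonterminal node [X ...] in the tree is produced by exactly one rule application.
Reading the tree off as a leftmost derivation:
  Step 1: S  =>  B A   (applied S -> B A)
  Step 2: B A  =>  B B A   (applied B -> B B)
  Step 3: B B A  =>  b B A   (applied B -> b)
  Step 4: b B A  =>  b b A   (applied B -> b)
  Step 5: b b A  =>  b b A A   (applied A -> A A)
  Step 6: b b A A  =>  b b A A A   (applied A -> A A)
  Step 7: b b A A A  =>  b b a A A   (applied A -> a)
  Step 8: b b a A A  =>  b b a a A   (applied A -> a)
  Step 9: b b a a A  =>  b b a a A A   (applied A -> A A)
  Step 10: b b a a A A  =>  b b a a a A   (applied A -> a)
  Step 11: b b a a a A  =>  b b a a a a   (applied A -> a)
Final yield: b b a a a a
Total rewrite steps: 11

11


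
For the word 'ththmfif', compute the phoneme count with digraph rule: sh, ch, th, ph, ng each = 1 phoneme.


Parsing 'ththmfif' greedily, digraphs first:
  'th' -> digraph (1 consonant phoneme) (phonemes so far: 1)
  'th' -> digraph (1 consonant phoneme) (phonemes so far: 2)
  'm' -> consonant phoneme (phonemes so far: 3)
  'f' -> consonant phoneme (phonemes so far: 4)
  'i' -> vowel phoneme (phonemes so far: 5)
  'f' -> consonant phoneme (phonemes so far: 6)
Total phonemes: 6

6


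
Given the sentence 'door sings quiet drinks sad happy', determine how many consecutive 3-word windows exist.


Word trigrams from [6] words:
  Trigram 1: (door sings quiet)
  Trigram 2: (sings quiet drinks)
  Trigram 3: (quiet drinks sad)
  Trigram 4: (drinks sad happy)
Total word trigrams: 6 - 2 = 4

4


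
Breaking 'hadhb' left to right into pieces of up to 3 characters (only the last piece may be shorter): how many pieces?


'hadhb' has 5 characters.
Chunking with max size 3:
  Chunk 1: 'had' (positions 0-2)
  Chunk 2: 'hb' (positions 3-4)
Total chunks: ceil(5 / 3) = 2

2


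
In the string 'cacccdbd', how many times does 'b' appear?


Scanning 'cacccdbd' for 'b':
  Position 6: 'b' -> MATCH (count: 1)
Total occurrences of 'b': 1

1


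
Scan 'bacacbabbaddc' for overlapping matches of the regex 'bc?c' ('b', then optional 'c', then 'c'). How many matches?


Pattern: bc?c means 'b', then optional 'c', then 'c'.
Scanning 'bacacbabbaddc' position-by-position:
  Pos 0: window 'bac' -> no
  Pos 1: window 'aca' -> no
  Pos 2: window 'cac' -> no
  Pos 3: window 'acb' -> no
  Pos 4: window 'cba' -> no
  Pos 5: window 'bab' -> no
  Pos 6: window 'abb' -> no
  Pos 7: window 'bba' -> no
  Pos 8: window 'bad' -> no
  Pos 9: window 'add' -> no
  Pos 10: window 'ddc' -> no
  Pos 11: window 'dc' -> no
  Pos 12: window 'c' -> no
Total matches: 0

0


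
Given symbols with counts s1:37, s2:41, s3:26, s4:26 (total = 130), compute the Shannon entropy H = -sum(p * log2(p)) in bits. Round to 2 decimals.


Computing entropy H = -sum(p_i * log2(p_i)):
  s1: p = 37/130 = 0.2846, -p*log2(p) = 0.5160
  s2: p = 41/130 = 0.3154, -p*log2(p) = 0.5251
  s3: p = 26/130 = 0.2000, -p*log2(p) = 0.4644
  s4: p = 26/130 = 0.2000, -p*log2(p) = 0.4644
H = sum of terms = 1.9699
Rounded to 2 decimals: 1.97

1.97


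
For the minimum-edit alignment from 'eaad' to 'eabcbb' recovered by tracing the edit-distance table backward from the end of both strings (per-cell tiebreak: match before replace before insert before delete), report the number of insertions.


Edit distance = 4. Backtracking from cell (4, 6) with preference match > replace > insert > delete,
then listing the resulting alignment 'eaad' -> 'eabcbb' left to right:
  Step 1: keep 'e'
  Step 2: keep 'a'
  Step 3: insert 'b' [insertion #1]
  Step 4: insert 'c' [insertion #2]
  Step 5: replace a->b
  Step 6: replace d->b
Total insertions: 2

2


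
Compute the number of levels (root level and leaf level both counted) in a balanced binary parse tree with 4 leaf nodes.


In a balanced binary tree with n leaves the deepest leaf is ceil(log2(n)) edges below the root,
so counting node levels inclusive of root and leaves gives ceil(log2(n)) + 1 levels.
log2(4) = 2.0000
ceil(2.0000) = 2
levels = 2 + 1 = 3

3


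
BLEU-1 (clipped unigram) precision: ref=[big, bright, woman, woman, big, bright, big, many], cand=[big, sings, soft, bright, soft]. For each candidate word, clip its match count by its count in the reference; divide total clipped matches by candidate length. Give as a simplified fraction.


Reference word counts: {'big': 3, 'bright': 2, 'many': 1, 'woman': 2}
Checking each candidate word (with clipping):
  'big' -> in reference (ref count 3, used 1/3) -> match (matches: 1)
  'sings' -> not in reference -> no match (matches: 1)
  'soft' -> not in reference -> no match (matches: 1)
  'bright' -> in reference (ref count 2, used 1/2) -> match (matches: 2)
  'soft' -> not in reference -> no match (matches: 2)
Clipped matches: 2, Candidate length: 5
Precision = 2/5

2/5


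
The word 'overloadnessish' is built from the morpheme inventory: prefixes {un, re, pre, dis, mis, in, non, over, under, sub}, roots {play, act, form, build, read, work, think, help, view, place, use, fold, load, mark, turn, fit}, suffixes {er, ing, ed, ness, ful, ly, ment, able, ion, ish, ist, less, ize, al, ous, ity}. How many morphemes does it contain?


Segmenting 'overloadnessish' against the inventory:
  'over' -> prefix (morpheme 1)
  'load' -> root (morpheme 2)
  'ness' -> suffix (morpheme 3)
  'ish' -> suffix (morpheme 4)
Total morphemes: 4

4


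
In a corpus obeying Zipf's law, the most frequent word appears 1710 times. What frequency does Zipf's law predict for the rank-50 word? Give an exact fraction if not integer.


Zipf's law: freq(rank) = f1 / rank
f1 = 1710, rank = 50
freq = 1710 / 50
GCD(1710, 50) = 10
Simplified: 171/5

171/5


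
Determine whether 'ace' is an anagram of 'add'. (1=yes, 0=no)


Sort characters of 'ace': 'ace'
Sort characters of 'add': 'add'
Sorted forms differ -> they are NOT anagrams
Result: 0

0
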